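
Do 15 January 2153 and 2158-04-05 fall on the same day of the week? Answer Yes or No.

No

From Jan 15, 2153 to Apr 5, 2158 is 1906 days.
1906 mod 7 = 2, so they are different weekdays.
(Jan 15, 2153 is a Monday; Apr 5, 2158 is a Wednesday.)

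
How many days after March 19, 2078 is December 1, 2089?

Mar 19, 2078 → Mar 19, 2079: 365 days.
Mar 19, 2079 → Mar 19, 2080: 366 days (Feb 29, 2080 is in that span).
Mar 19, 2080 → Mar 19, 2081: 365 days.
Mar 19, 2081 → Mar 19, 2082: 365 days.
Mar 19, 2082 → Mar 19, 2083: 365 days.
Mar 19, 2083 → Mar 19, 2084: 366 days (Feb 29, 2084 is in that span).
Mar 19, 2084 → Mar 19, 2085: 365 days.
Mar 19, 2085 → Mar 19, 2086: 365 days.
Mar 19, 2086 → Mar 19, 2087: 365 days.
Mar 19, 2087 → Mar 19, 2088: 366 days (Feb 29, 2088 is in that span).
Mar 19, 2088 → Mar 19, 2089: 365 days.
Mar 19, 2089 → Apr 19, 2089: 31 days (March has 31).
Apr 19, 2089 → May 19, 2089: 30 days (April has 30).
May 19, 2089 → Jun 19, 2089: 31 days (May has 31).
Jun 19, 2089 → Jul 19, 2089: 30 days (June has 30).
Jul 19, 2089 → Aug 19, 2089: 31 days (July has 31).
Aug 19, 2089 → Sep 19, 2089: 31 days (August has 31).
Sep 19, 2089 → Oct 19, 2089: 30 days (September has 30).
Oct 19, 2089 → Nov 19, 2089: 31 days (October has 31).
Nov 19, 2089 → Dec 1, 2089: 12 days.
Total: 4275 days.

4275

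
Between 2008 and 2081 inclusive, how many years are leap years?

Multiples of 4 in [2008,2081]: 19.
Of those, multiples of 100: 0 (not leap unless ÷400).
Multiples of 400: 0.
Leap years = 19 − 0 + 0 = 19.

19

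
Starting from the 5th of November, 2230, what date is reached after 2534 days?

October 13, 2237

+365 (one year) → Nov 5, 2231 (2169 left).
+366 (one year; includes Feb 29, 2232) → Nov 5, 2232 (1803 left).
+365 (one year) → Nov 5, 2233 (1438 left).
+365 (one year) → Nov 5, 2234 (1073 left).
+365 (one year) → Nov 5, 2235 (708 left).
+366 (one year; includes Feb 29, 2236) → Nov 5, 2236 (342 left).
Nov has 30 days: +26 → Dec 1, 2236 (316 left).
Dec has 31 days: +31 → Jan 1, 2237 (285 left).
Jan has 31 days: +31 → Feb 1, 2237 (254 left).
Feb has 28 days: +28 → Mar 1, 2237 (226 left).
Mar has 31 days: +31 → Apr 1, 2237 (195 left).
Apr has 30 days: +30 → May 1, 2237 (165 left).
May has 31 days: +31 → Jun 1, 2237 (134 left).
Jun has 30 days: +30 → Jul 1, 2237 (104 left).
Jul has 31 days: +31 → Aug 1, 2237 (73 left).
Aug has 31 days: +31 → Sep 1, 2237 (42 left).
Sep has 30 days: +30 → Oct 1, 2237 (12 left).
+12 → Oct 13, 2237.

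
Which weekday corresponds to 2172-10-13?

Doomsday rule: the anchor day for the 2100s is Sunday. For year 72: 72÷12 = 6 r 0, and 0÷4 = 0, so 6+0+0 = 6.
Sunday + 6 ≡ Saturday — that's 2172's doomsday.
In October the doomsday date is Oct 10.
Oct 13 is 3 days after Oct 10; 3 mod 7 = 3, so Saturday + 3 = Tuesday.

Tuesday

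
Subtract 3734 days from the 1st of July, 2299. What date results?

−365 (one year) → Jul 1, 2298 (3369 left).
−365 (one year) → Jul 1, 2297 (3004 left).
−365 (one year) → Jul 1, 2296 (2639 left).
−366 (one year; includes Feb 29, 2296) → Jul 1, 2295 (2273 left).
−365 (one year) → Jul 1, 2294 (1908 left).
−365 (one year) → Jul 1, 2293 (1543 left).
−365 (one year) → Jul 1, 2292 (1178 left).
−366 (one year; includes Feb 29, 2292) → Jul 1, 2291 (812 left).
−365 (one year) → Jul 1, 2290 (447 left).
−365 (one year) → Jul 1, 2289 (82 left).
−1 → Jun 30, 2289 (end of Jun, 30 days; 81 left).
−30 → May 31, 2289 (end of May, 31 days; 51 left).
−31 → Apr 30, 2289 (end of Apr, 30 days; 20 left).
−20 → Apr 10, 2289.

April 10, 2289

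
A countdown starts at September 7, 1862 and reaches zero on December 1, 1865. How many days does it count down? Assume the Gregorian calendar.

Sep 7, 1862 → Sep 7, 1863: 365 days.
Sep 7, 1863 → Sep 7, 1864: 366 days (Feb 29, 1864 is in that span).
Sep 7, 1864 → Sep 7, 1865: 365 days.
Sep 7, 1865 → Oct 7, 1865: 30 days (September has 30).
Oct 7, 1865 → Nov 7, 1865: 31 days (October has 31).
Nov 7, 1865 → Dec 1, 1865: 24 days.
Total: 1181 days.

1181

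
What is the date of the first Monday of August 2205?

August 1, 2205 is a Thursday.
The first Monday is therefore August 5 (4 days later).

August 5, 2205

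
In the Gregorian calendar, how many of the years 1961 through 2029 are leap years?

17

Multiples of 4 in [1961,2029]: 17.
Of those, multiples of 100: 1 (not leap unless ÷400).
Multiples of 400: 1.
Leap years = 17 − 1 + 1 = 17.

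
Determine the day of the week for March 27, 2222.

Wednesday

Doomsday rule: the anchor day for the 2200s is Friday. For year 22: 22÷12 = 1 r 10, and 10÷4 = 2, so 1+10+2 = 13.
Friday + 13 ≡ Thursday — that's 2222's doomsday.
In March the doomsday date is Mar 14.
Mar 27 is 13 days after Mar 14; 13 mod 7 = 6, so Thursday + 6 = Wednesday.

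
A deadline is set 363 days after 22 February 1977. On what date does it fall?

February 20, 1978

Feb has 28 days: +7 → Mar 1, 1977 (356 left).
Mar has 31 days: +31 → Apr 1, 1977 (325 left).
Apr has 30 days: +30 → May 1, 1977 (295 left).
May has 31 days: +31 → Jun 1, 1977 (264 left).
Jun has 30 days: +30 → Jul 1, 1977 (234 left).
Jul has 31 days: +31 → Aug 1, 1977 (203 left).
Aug has 31 days: +31 → Sep 1, 1977 (172 left).
Sep has 30 days: +30 → Oct 1, 1977 (142 left).
Oct has 31 days: +31 → Nov 1, 1977 (111 left).
Nov has 30 days: +30 → Dec 1, 1977 (81 left).
Dec has 31 days: +31 → Jan 1, 1978 (50 left).
Jan has 31 days: +31 → Feb 1, 1978 (19 left).
+19 → Feb 20, 1978.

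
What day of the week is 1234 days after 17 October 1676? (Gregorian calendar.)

Monday

First find the weekday of Oct 17, 1676. Doomsday rule: the anchor day for the 1600s is Tuesday. For year 76: 76÷12 = 6 r 4, and 4÷4 = 1, so 6+4+1 = 11.
Tuesday + 11 ≡ Saturday — that's 1676's doomsday.
In October the doomsday date is Oct 10.
Oct 17 is 7 days after Oct 10; 7 mod 7 = 0, so Saturday + 0 = Saturday.
1234 mod 7 = 2, so 1234 days after a Saturday is Saturday + 2 = Monday.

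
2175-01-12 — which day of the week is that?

Thursday

Doomsday rule: the anchor day for the 2100s is Sunday. For year 75: 75÷12 = 6 r 3, and 3÷4 = 0, so 6+3+0 = 9.
Sunday + 9 ≡ Tuesday — that's 2175's doomsday.
In January the doomsday date is Jan 3 (2175 is not a leap year).
Jan 12 is 9 days after Jan 3; 9 mod 7 = 2, so Tuesday + 2 = Thursday.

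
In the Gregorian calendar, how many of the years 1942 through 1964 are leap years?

Multiples of 4 in [1942,1964]: 6.
Of those, multiples of 100: 0 (not leap unless ÷400).
Multiples of 400: 0.
Leap years = 6 − 0 + 0 = 6.

6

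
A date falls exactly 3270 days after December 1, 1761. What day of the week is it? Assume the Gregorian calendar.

First find the weekday of Dec 1, 1761. Doomsday rule: the anchor day for the 1700s is Sunday. For year 61: 61÷12 = 5 r 1, and 1÷4 = 0, so 5+1+0 = 6.
Sunday + 6 ≡ Saturday — that's 1761's doomsday.
In December the doomsday date is Dec 12.
Dec 1 is 11 days before Dec 12; 11 mod 7 = 4, so Saturday − 4 = Tuesday.
3270 mod 7 = 1, so 3270 days after a Tuesday is Tuesday + 1 = Wednesday.

Wednesday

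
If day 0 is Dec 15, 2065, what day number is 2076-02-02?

Dec 15, 2065 → Dec 15, 2066: 365 days.
Dec 15, 2066 → Dec 15, 2067: 365 days.
Dec 15, 2067 → Dec 15, 2068: 366 days (Feb 29, 2068 is in that span).
Dec 15, 2068 → Dec 15, 2069: 365 days.
Dec 15, 2069 → Dec 15, 2070: 365 days.
Dec 15, 2070 → Dec 15, 2071: 365 days.
Dec 15, 2071 → Dec 15, 2072: 366 days (Feb 29, 2072 is in that span).
Dec 15, 2072 → Dec 15, 2073: 365 days.
Dec 15, 2073 → Dec 15, 2074: 365 days.
Dec 15, 2074 → Dec 15, 2075: 365 days.
Dec 15, 2075 → Jan 15, 2076: 31 days (December has 31).
Jan 15, 2076 → Feb 2, 2076: 18 days.
Total: 3701 days.

3701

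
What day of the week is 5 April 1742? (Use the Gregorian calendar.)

Doomsday rule: the anchor day for the 1700s is Sunday. For year 42: 42÷12 = 3 r 6, and 6÷4 = 1, so 3+6+1 = 10.
Sunday + 10 ≡ Wednesday — that's 1742's doomsday.
In April the doomsday date is Apr 4.
Apr 5 is 1 day after Apr 4; 1 mod 7 = 1, so Wednesday + 1 = Thursday.

Thursday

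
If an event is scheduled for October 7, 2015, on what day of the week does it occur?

January 1, 2015 is a Thursday.
Jan 1, 2015 → Feb 1, 2015: 31 days (January has 31).
Feb 1, 2015 → Mar 1, 2015: 28 days (February has 28).
Mar 1, 2015 → Apr 1, 2015: 31 days (March has 31).
Apr 1, 2015 → May 1, 2015: 30 days (April has 30).
May 1, 2015 → Jun 1, 2015: 31 days (May has 31).
Jun 1, 2015 → Jul 1, 2015: 30 days (June has 30).
Jul 1, 2015 → Aug 1, 2015: 31 days (July has 31).
Aug 1, 2015 → Sep 1, 2015: 31 days (August has 31).
Sep 1, 2015 → Oct 1, 2015: 30 days (September has 30).
Oct 1, 2015 → Oct 7, 2015: 6 days.
Total: 279 days.
279 mod 7 = 6, so Thursday + 6 = Wednesday.

Wednesday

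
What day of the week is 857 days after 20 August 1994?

Tuesday

Aug 20, 1994 is a Saturday.
857 mod 7 = 3, so 857 days after a Saturday is Saturday + 3 = Tuesday.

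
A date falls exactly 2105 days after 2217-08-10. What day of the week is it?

Aug 10, 2217 is a Sunday.
2105 mod 7 = 5, so 2105 days after a Sunday is Sunday + 5 = Friday.

Friday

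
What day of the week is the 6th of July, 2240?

Monday

January 1, 2240 is a Wednesday.
Jan 1, 2240 → Feb 1, 2240: 31 days (January has 31).
Feb 1, 2240 → Mar 1, 2240: 29 days (February has 29).
Mar 1, 2240 → Apr 1, 2240: 31 days (March has 31).
Apr 1, 2240 → May 1, 2240: 30 days (April has 30).
May 1, 2240 → Jun 1, 2240: 31 days (May has 31).
Jun 1, 2240 → Jul 1, 2240: 30 days (June has 30).
Jul 1, 2240 → Jul 6, 2240: 5 days.
Total: 187 days.
187 mod 7 = 5, so Wednesday + 5 = Monday.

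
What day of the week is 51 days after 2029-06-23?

Jun 23, 2029 is a Saturday.
51 mod 7 = 2, so 51 days after a Saturday is Saturday + 2 = Monday.

Monday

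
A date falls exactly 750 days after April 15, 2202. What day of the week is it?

Friday

First find the weekday of Apr 15, 2202. Doomsday rule: the anchor day for the 2200s is Friday. For year 02: 2÷12 = 0 r 2, and 2÷4 = 0, so 0+2+0 = 2.
Friday + 2 ≡ Sunday — that's 2202's doomsday.
In April the doomsday date is Apr 4.
Apr 15 is 11 days after Apr 4; 11 mod 7 = 4, so Sunday + 4 = Thursday.
750 mod 7 = 1, so 750 days after a Thursday is Thursday + 1 = Friday.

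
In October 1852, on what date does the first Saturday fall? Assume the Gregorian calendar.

October 1, 1852 is a Friday.
The first Saturday is therefore October 2 (1 days later).

October 2, 1852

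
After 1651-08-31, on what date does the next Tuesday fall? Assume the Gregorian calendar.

September 5, 1651

Aug 31, 1651 is a Thursday.
From Thursday to the next Tuesday is 5 days.
Aug 31, 1651 + 5 = Sep 5, 1651.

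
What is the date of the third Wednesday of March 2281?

March 1, 2281 is a Tuesday.
The first Wednesday is therefore March 2 (1 days later).
The third Wednesday is 2 + 2×7 = March 16.

March 16, 2281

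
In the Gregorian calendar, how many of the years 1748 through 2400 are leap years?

159

Multiples of 4 in [1748,2400]: 164.
Of those, multiples of 100: 7 (not leap unless ÷400).
Multiples of 400: 2.
Leap years = 164 − 7 + 2 = 159.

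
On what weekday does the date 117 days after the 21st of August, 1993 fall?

Thursday

Aug 21, 1993 is a Saturday.
117 mod 7 = 5, so 117 days after a Saturday is Saturday + 5 = Thursday.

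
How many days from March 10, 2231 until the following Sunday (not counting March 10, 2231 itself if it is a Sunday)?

Mar 10, 2231 is a Thursday.
From Thursday to the next Sunday is 3 days.

3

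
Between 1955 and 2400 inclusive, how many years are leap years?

109

Multiples of 4 in [1955,2400]: 112.
Of those, multiples of 100: 5 (not leap unless ÷400).
Multiples of 400: 2.
Leap years = 112 − 5 + 2 = 109.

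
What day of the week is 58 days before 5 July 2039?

Jul 5, 2039 is a Tuesday.
58 mod 7 = 2, so 58 days before a Tuesday is Tuesday − 2 = Sunday.

Sunday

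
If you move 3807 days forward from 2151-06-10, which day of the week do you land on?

Wednesday

Jun 10, 2151 is a Thursday.
3807 mod 7 = 6, so 3807 days after a Thursday is Thursday + 6 = Wednesday.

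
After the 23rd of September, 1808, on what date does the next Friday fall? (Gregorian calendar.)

Sep 23, 1808 is a Friday.
From Friday to the next Friday is 7 days.
Sep 23, 1808 + 7 = Sep 30, 1808.

September 30, 1808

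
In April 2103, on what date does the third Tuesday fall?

April 1, 2103 is a Sunday.
The first Tuesday is therefore April 3 (2 days later).
The third Tuesday is 3 + 2×7 = April 17.

April 17, 2103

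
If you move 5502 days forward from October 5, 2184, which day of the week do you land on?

First find the weekday of Oct 5, 2184. Doomsday rule: the anchor day for the 2100s is Sunday. For year 84: 84÷12 = 7 r 0, and 0÷4 = 0, so 7+0+0 = 7.
Sunday + 7 ≡ Sunday — that's 2184's doomsday.
In October the doomsday date is Oct 10.
Oct 5 is 5 days before Oct 10; 5 mod 7 = 5, so Sunday − 5 = Tuesday.
5502 mod 7 = 0, so 5502 days after a Tuesday is Tuesday + 0 = Tuesday.

Tuesday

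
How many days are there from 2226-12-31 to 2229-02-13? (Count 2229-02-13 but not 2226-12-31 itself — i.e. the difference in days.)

775

Dec 31, 2226 → Dec 31, 2227: 365 days.
Dec 31, 2227 → Dec 31, 2228: 366 days (Feb 29, 2228 is in that span).
Dec 31, 2228 → Jan 31, 2229: 31 days (December has 31).
Jan 31, 2229 → Feb 13, 2229: 13 days.
Total: 775 days.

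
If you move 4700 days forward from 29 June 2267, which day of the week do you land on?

Jun 29, 2267 is a Saturday.
4700 mod 7 = 3, so 4700 days after a Saturday is Saturday + 3 = Tuesday.

Tuesday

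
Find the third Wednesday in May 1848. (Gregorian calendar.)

May 17, 1848

May 1, 1848 is a Monday.
The first Wednesday is therefore May 3 (2 days later).
The third Wednesday is 3 + 2×7 = May 17.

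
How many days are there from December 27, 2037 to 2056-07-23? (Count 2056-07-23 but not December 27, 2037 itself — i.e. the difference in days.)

Dec 27, 2037 → Dec 27, 2038: 365 days.
Dec 27, 2038 → Dec 27, 2039: 365 days.
Dec 27, 2039 → Dec 27, 2040: 366 days (Feb 29, 2040 is in that span).
Dec 27, 2040 → Dec 27, 2041: 365 days.
Dec 27, 2041 → Dec 27, 2042: 365 days.
Dec 27, 2042 → Dec 27, 2043: 365 days.
Dec 27, 2043 → Dec 27, 2044: 366 days (Feb 29, 2044 is in that span).
Dec 27, 2044 → Dec 27, 2045: 365 days.
Dec 27, 2045 → Dec 27, 2046: 365 days.
Dec 27, 2046 → Dec 27, 2047: 365 days.
Dec 27, 2047 → Dec 27, 2048: 366 days (Feb 29, 2048 is in that span).
Dec 27, 2048 → Dec 27, 2049: 365 days.
Dec 27, 2049 → Dec 27, 2050: 365 days.
Dec 27, 2050 → Dec 27, 2051: 365 days.
Dec 27, 2051 → Dec 27, 2052: 366 days (Feb 29, 2052 is in that span).
Dec 27, 2052 → Dec 27, 2053: 365 days.
Dec 27, 2053 → Dec 27, 2054: 365 days.
Dec 27, 2054 → Dec 27, 2055: 365 days.
Dec 27, 2055 → Jan 27, 2056: 31 days (December has 31).
Jan 27, 2056 → Feb 27, 2056: 31 days (January has 31).
Feb 27, 2056 → Mar 27, 2056: 29 days (February has 29).
Mar 27, 2056 → Apr 27, 2056: 31 days (March has 31).
Apr 27, 2056 → May 27, 2056: 30 days (April has 30).
May 27, 2056 → Jun 27, 2056: 31 days (May has 31).
Jun 27, 2056 → Jul 23, 2056: 26 days.
Total: 6783 days.

6783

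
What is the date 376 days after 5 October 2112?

October 16, 2113

Oct has 31 days: +27 → Nov 1, 2112 (349 left).
Nov has 30 days: +30 → Dec 1, 2112 (319 left).
Dec has 31 days: +31 → Jan 1, 2113 (288 left).
Jan has 31 days: +31 → Feb 1, 2113 (257 left).
Feb has 28 days: +28 → Mar 1, 2113 (229 left).
Mar has 31 days: +31 → Apr 1, 2113 (198 left).
Apr has 30 days: +30 → May 1, 2113 (168 left).
May has 31 days: +31 → Jun 1, 2113 (137 left).
Jun has 30 days: +30 → Jul 1, 2113 (107 left).
Jul has 31 days: +31 → Aug 1, 2113 (76 left).
Aug has 31 days: +31 → Sep 1, 2113 (45 left).
Sep has 30 days: +30 → Oct 1, 2113 (15 left).
+15 → Oct 16, 2113.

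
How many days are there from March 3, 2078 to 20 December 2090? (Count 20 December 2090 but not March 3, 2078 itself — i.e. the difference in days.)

Mar 3, 2078 → Mar 3, 2079: 365 days.
Mar 3, 2079 → Mar 3, 2080: 366 days (Feb 29, 2080 is in that span).
Mar 3, 2080 → Mar 3, 2081: 365 days.
Mar 3, 2081 → Mar 3, 2082: 365 days.
Mar 3, 2082 → Mar 3, 2083: 365 days.
Mar 3, 2083 → Mar 3, 2084: 366 days (Feb 29, 2084 is in that span).
Mar 3, 2084 → Mar 3, 2085: 365 days.
Mar 3, 2085 → Mar 3, 2086: 365 days.
Mar 3, 2086 → Mar 3, 2087: 365 days.
Mar 3, 2087 → Mar 3, 2088: 366 days (Feb 29, 2088 is in that span).
Mar 3, 2088 → Mar 3, 2089: 365 days.
Mar 3, 2089 → Mar 3, 2090: 365 days.
Mar 3, 2090 → Apr 3, 2090: 31 days (March has 31).
Apr 3, 2090 → May 3, 2090: 30 days (April has 30).
May 3, 2090 → Jun 3, 2090: 31 days (May has 31).
Jun 3, 2090 → Jul 3, 2090: 30 days (June has 30).
Jul 3, 2090 → Aug 3, 2090: 31 days (July has 31).
Aug 3, 2090 → Sep 3, 2090: 31 days (August has 31).
Sep 3, 2090 → Oct 3, 2090: 30 days (September has 30).
Oct 3, 2090 → Nov 3, 2090: 31 days (October has 31).
Nov 3, 2090 → Dec 3, 2090: 30 days (November has 30).
Dec 3, 2090 → Dec 20, 2090: 17 days.
Total: 4675 days.

4675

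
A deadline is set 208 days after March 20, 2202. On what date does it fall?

Mar has 31 days: +12 → Apr 1, 2202 (196 left).
Apr has 30 days: +30 → May 1, 2202 (166 left).
May has 31 days: +31 → Jun 1, 2202 (135 left).
Jun has 30 days: +30 → Jul 1, 2202 (105 left).
Jul has 31 days: +31 → Aug 1, 2202 (74 left).
Aug has 31 days: +31 → Sep 1, 2202 (43 left).
Sep has 30 days: +30 → Oct 1, 2202 (13 left).
+13 → Oct 14, 2202.

October 14, 2202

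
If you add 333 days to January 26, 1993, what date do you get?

December 25, 1993

Jan has 31 days: +6 → Feb 1, 1993 (327 left).
Feb has 28 days: +28 → Mar 1, 1993 (299 left).
Mar has 31 days: +31 → Apr 1, 1993 (268 left).
Apr has 30 days: +30 → May 1, 1993 (238 left).
May has 31 days: +31 → Jun 1, 1993 (207 left).
Jun has 30 days: +30 → Jul 1, 1993 (177 left).
Jul has 31 days: +31 → Aug 1, 1993 (146 left).
Aug has 31 days: +31 → Sep 1, 1993 (115 left).
Sep has 30 days: +30 → Oct 1, 1993 (85 left).
Oct has 31 days: +31 → Nov 1, 1993 (54 left).
Nov has 30 days: +30 → Dec 1, 1993 (24 left).
+24 → Dec 25, 1993.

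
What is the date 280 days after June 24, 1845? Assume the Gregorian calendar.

March 31, 1846

Jun has 30 days: +7 → Jul 1, 1845 (273 left).
Jul has 31 days: +31 → Aug 1, 1845 (242 left).
Aug has 31 days: +31 → Sep 1, 1845 (211 left).
Sep has 30 days: +30 → Oct 1, 1845 (181 left).
Oct has 31 days: +31 → Nov 1, 1845 (150 left).
Nov has 30 days: +30 → Dec 1, 1845 (120 left).
Dec has 31 days: +31 → Jan 1, 1846 (89 left).
Jan has 31 days: +31 → Feb 1, 1846 (58 left).
Feb has 28 days: +28 → Mar 1, 1846 (30 left).
+30 → Mar 31, 1846.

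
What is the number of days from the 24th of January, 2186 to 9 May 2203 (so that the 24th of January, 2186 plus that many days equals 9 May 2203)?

6313

Jan 24, 2186 → Jan 24, 2187: 365 days.
Jan 24, 2187 → Jan 24, 2188: 365 days.
Jan 24, 2188 → Jan 24, 2189: 366 days (Feb 29, 2188 is in that span).
Jan 24, 2189 → Jan 24, 2190: 365 days.
Jan 24, 2190 → Jan 24, 2191: 365 days.
Jan 24, 2191 → Jan 24, 2192: 365 days.
Jan 24, 2192 → Jan 24, 2193: 366 days (Feb 29, 2192 is in that span).
Jan 24, 2193 → Jan 24, 2194: 365 days.
Jan 24, 2194 → Jan 24, 2195: 365 days.
Jan 24, 2195 → Jan 24, 2196: 365 days.
Jan 24, 2196 → Jan 24, 2197: 366 days (Feb 29, 2196 is in that span).
Jan 24, 2197 → Jan 24, 2198: 365 days.
Jan 24, 2198 → Jan 24, 2199: 365 days.
Jan 24, 2199 → Jan 24, 2200: 365 days.
Jan 24, 2200 → Jan 24, 2201: 365 days.
Jan 24, 2201 → Jan 24, 2202: 365 days.
Jan 24, 2202 → Jan 24, 2203: 365 days.
Jan 24, 2203 → Feb 24, 2203: 31 days (January has 31).
Feb 24, 2203 → Mar 24, 2203: 28 days (February has 28).
Mar 24, 2203 → Apr 24, 2203: 31 days (March has 31).
Apr 24, 2203 → May 9, 2203: 15 days.
Total: 6313 days.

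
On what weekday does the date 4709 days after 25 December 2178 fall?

Dec 25, 2178 is a Friday.
4709 mod 7 = 5, so 4709 days after a Friday is Friday + 5 = Wednesday.

Wednesday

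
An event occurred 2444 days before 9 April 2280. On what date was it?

July 31, 2273

−366 (one year; includes Feb 29, 2280) → Apr 9, 2279 (2078 left).
−365 (one year) → Apr 9, 2278 (1713 left).
−365 (one year) → Apr 9, 2277 (1348 left).
−365 (one year) → Apr 9, 2276 (983 left).
−366 (one year; includes Feb 29, 2276) → Apr 9, 2275 (617 left).
−365 (one year) → Apr 9, 2274 (252 left).
−9 → Mar 31, 2274 (end of Mar, 31 days; 243 left).
−31 → Feb 28, 2274 (end of Feb, 28 days; 212 left).
−28 → Jan 31, 2274 (end of Jan, 31 days; 184 left).
−31 → Dec 31, 2273 (end of Dec, 31 days; 153 left).
−31 → Nov 30, 2273 (end of Nov, 30 days; 122 left).
−30 → Oct 31, 2273 (end of Oct, 31 days; 92 left).
−31 → Sep 30, 2273 (end of Sep, 30 days; 61 left).
−30 → Aug 31, 2273 (end of Aug, 31 days; 31 left).
−31 → Jul 31, 2273 (end of Jul, 31 days; 0 left).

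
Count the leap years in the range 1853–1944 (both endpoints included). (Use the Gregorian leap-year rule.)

Multiples of 4 in [1853,1944]: 23.
Of those, multiples of 100: 1 (not leap unless ÷400).
Multiples of 400: 0.
Leap years = 23 − 1 + 0 = 22.

22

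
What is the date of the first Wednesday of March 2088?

March 3, 2088

March 1, 2088 is a Monday.
The first Wednesday is therefore March 3 (2 days later).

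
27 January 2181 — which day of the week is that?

January 1, 2181 is a Monday.
Jan 1, 2181 → Jan 27, 2181: 26 days.
Total: 26 days.
26 mod 7 = 5, so Monday + 5 = Saturday.

Saturday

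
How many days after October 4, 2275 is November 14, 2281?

Oct 4, 2275 → Oct 4, 2276: 366 days (Feb 29, 2276 is in that span).
Oct 4, 2276 → Oct 4, 2277: 365 days.
Oct 4, 2277 → Oct 4, 2278: 365 days.
Oct 4, 2278 → Oct 4, 2279: 365 days.
Oct 4, 2279 → Oct 4, 2280: 366 days (Feb 29, 2280 is in that span).
Oct 4, 2280 → Oct 4, 2281: 365 days.
Oct 4, 2281 → Nov 4, 2281: 31 days (October has 31).
Nov 4, 2281 → Nov 14, 2281: 10 days.
Total: 2233 days.

2233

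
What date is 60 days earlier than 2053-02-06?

December 8, 2052

−6 → Jan 31, 2053 (end of Jan, 31 days; 54 left).
−31 → Dec 31, 2052 (end of Dec, 31 days; 23 left).
−23 → Dec 8, 2052.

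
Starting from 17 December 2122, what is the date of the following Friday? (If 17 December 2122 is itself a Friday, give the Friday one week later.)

December 18, 2122

Dec 17, 2122 is a Thursday.
From Thursday to the next Friday is 1 day.
Dec 17, 2122 + 1 = Dec 18, 2122.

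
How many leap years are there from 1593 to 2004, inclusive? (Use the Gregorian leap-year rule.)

Multiples of 4 in [1593,2004]: 103.
Of those, multiples of 100: 5 (not leap unless ÷400).
Multiples of 400: 2.
Leap years = 103 − 5 + 2 = 100.

100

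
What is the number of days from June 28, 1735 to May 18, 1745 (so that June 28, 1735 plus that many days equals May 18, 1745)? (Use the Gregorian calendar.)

3612

Jun 28, 1735 → Jun 28, 1736: 366 days (Feb 29, 1736 is in that span).
Jun 28, 1736 → Jun 28, 1737: 365 days.
Jun 28, 1737 → Jun 28, 1738: 365 days.
Jun 28, 1738 → Jun 28, 1739: 365 days.
Jun 28, 1739 → Jun 28, 1740: 366 days (Feb 29, 1740 is in that span).
Jun 28, 1740 → Jun 28, 1741: 365 days.
Jun 28, 1741 → Jun 28, 1742: 365 days.
Jun 28, 1742 → Jun 28, 1743: 365 days.
Jun 28, 1743 → Jun 28, 1744: 366 days (Feb 29, 1744 is in that span).
Jun 28, 1744 → Jul 28, 1744: 30 days (June has 30).
Jul 28, 1744 → Aug 28, 1744: 31 days (July has 31).
Aug 28, 1744 → Sep 28, 1744: 31 days (August has 31).
Sep 28, 1744 → Oct 28, 1744: 30 days (September has 30).
Oct 28, 1744 → Nov 28, 1744: 31 days (October has 31).
Nov 28, 1744 → Dec 28, 1744: 30 days (November has 30).
Dec 28, 1744 → Jan 28, 1745: 31 days (December has 31).
Jan 28, 1745 → Feb 28, 1745: 31 days (January has 31).
Feb 28, 1745 → Mar 28, 1745: 28 days (February has 28).
Mar 28, 1745 → Apr 28, 1745: 31 days (March has 31).
Apr 28, 1745 → May 18, 1745: 20 days.
Total: 3612 days.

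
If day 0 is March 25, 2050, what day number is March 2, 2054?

Mar 25, 2050 → Mar 25, 2051: 365 days.
Mar 25, 2051 → Mar 25, 2052: 366 days (Feb 29, 2052 is in that span).
Mar 25, 2052 → Mar 25, 2053: 365 days.
Mar 25, 2053 → Apr 25, 2053: 31 days (March has 31).
Apr 25, 2053 → May 25, 2053: 30 days (April has 30).
May 25, 2053 → Jun 25, 2053: 31 days (May has 31).
Jun 25, 2053 → Jul 25, 2053: 30 days (June has 30).
Jul 25, 2053 → Aug 25, 2053: 31 days (July has 31).
Aug 25, 2053 → Sep 25, 2053: 31 days (August has 31).
Sep 25, 2053 → Oct 25, 2053: 30 days (September has 30).
Oct 25, 2053 → Nov 25, 2053: 31 days (October has 31).
Nov 25, 2053 → Dec 25, 2053: 30 days (November has 30).
Dec 25, 2053 → Jan 25, 2054: 31 days (December has 31).
Jan 25, 2054 → Feb 25, 2054: 31 days (January has 31).
Feb 25, 2054 → Mar 2, 2054: 5 days.
Total: 1438 days.

1438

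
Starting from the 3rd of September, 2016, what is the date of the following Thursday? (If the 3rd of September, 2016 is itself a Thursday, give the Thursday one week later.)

Sep 3, 2016 is a Saturday.
From Saturday to the next Thursday is 5 days.
Sep 3, 2016 + 5 = Sep 8, 2016.

September 8, 2016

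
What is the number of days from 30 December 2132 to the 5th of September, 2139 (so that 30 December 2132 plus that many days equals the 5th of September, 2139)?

Dec 30, 2132 → Dec 30, 2133: 365 days.
Dec 30, 2133 → Dec 30, 2134: 365 days.
Dec 30, 2134 → Dec 30, 2135: 365 days.
Dec 30, 2135 → Dec 30, 2136: 366 days (Feb 29, 2136 is in that span).
Dec 30, 2136 → Dec 30, 2137: 365 days.
Dec 30, 2137 → Dec 30, 2138: 365 days.
Dec 30, 2138 → Jan 30, 2139: 31 days (December has 31).
Jan 30, 2139 → Feb 28, 2139: 29 days (January has 31).
Feb 28, 2139 → Mar 28, 2139: 28 days (February has 28).
Mar 28, 2139 → Apr 28, 2139: 31 days (March has 31).
Apr 28, 2139 → May 28, 2139: 30 days (April has 30).
May 28, 2139 → Jun 28, 2139: 31 days (May has 31).
Jun 28, 2139 → Jul 28, 2139: 30 days (June has 30).
Jul 28, 2139 → Aug 28, 2139: 31 days (July has 31).
Aug 28, 2139 → Sep 5, 2139: 8 days.
Total: 2440 days.

2440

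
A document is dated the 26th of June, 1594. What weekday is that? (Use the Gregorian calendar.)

Sunday

Doomsday rule: the anchor day for the 1500s is Wednesday. For year 94: 94÷12 = 7 r 10, and 10÷4 = 2, so 7+10+2 = 19.
Wednesday + 19 ≡ Monday — that's 1594's doomsday.
In June the doomsday date is Jun 6.
Jun 26 is 20 days after Jun 6; 20 mod 7 = 6, so Monday + 6 = Sunday.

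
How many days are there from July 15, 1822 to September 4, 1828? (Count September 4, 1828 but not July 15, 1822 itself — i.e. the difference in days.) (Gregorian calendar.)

2243

Jul 15, 1822 → Jul 15, 1823: 365 days.
Jul 15, 1823 → Jul 15, 1824: 366 days (Feb 29, 1824 is in that span).
Jul 15, 1824 → Jul 15, 1825: 365 days.
Jul 15, 1825 → Jul 15, 1826: 365 days.
Jul 15, 1826 → Jul 15, 1827: 365 days.
Jul 15, 1827 → Jul 15, 1828: 366 days (Feb 29, 1828 is in that span).
Jul 15, 1828 → Aug 15, 1828: 31 days (July has 31).
Aug 15, 1828 → Sep 4, 1828: 20 days.
Total: 2243 days.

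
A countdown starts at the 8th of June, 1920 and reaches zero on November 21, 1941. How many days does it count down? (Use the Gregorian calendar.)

Jun 8, 1920 → Jun 8, 1921: 365 days.
Jun 8, 1921 → Jun 8, 1922: 365 days.
Jun 8, 1922 → Jun 8, 1923: 365 days.
Jun 8, 1923 → Jun 8, 1924: 366 days (Feb 29, 1924 is in that span).
Jun 8, 1924 → Jun 8, 1925: 365 days.
Jun 8, 1925 → Jun 8, 1926: 365 days.
Jun 8, 1926 → Jun 8, 1927: 365 days.
Jun 8, 1927 → Jun 8, 1928: 366 days (Feb 29, 1928 is in that span).
Jun 8, 1928 → Jun 8, 1929: 365 days.
Jun 8, 1929 → Jun 8, 1930: 365 days.
Jun 8, 1930 → Jun 8, 1931: 365 days.
Jun 8, 1931 → Jun 8, 1932: 366 days (Feb 29, 1932 is in that span).
Jun 8, 1932 → Jun 8, 1933: 365 days.
Jun 8, 1933 → Jun 8, 1934: 365 days.
Jun 8, 1934 → Jun 8, 1935: 365 days.
Jun 8, 1935 → Jun 8, 1936: 366 days (Feb 29, 1936 is in that span).
Jun 8, 1936 → Jun 8, 1937: 365 days.
Jun 8, 1937 → Jun 8, 1938: 365 days.
Jun 8, 1938 → Jun 8, 1939: 365 days.
Jun 8, 1939 → Jun 8, 1940: 366 days (Feb 29, 1940 is in that span).
Jun 8, 1940 → Jun 8, 1941: 365 days.
Jun 8, 1941 → Jul 8, 1941: 30 days (June has 30).
Jul 8, 1941 → Aug 8, 1941: 31 days (July has 31).
Aug 8, 1941 → Sep 8, 1941: 31 days (August has 31).
Sep 8, 1941 → Oct 8, 1941: 30 days (September has 30).
Oct 8, 1941 → Nov 8, 1941: 31 days (October has 31).
Nov 8, 1941 → Nov 21, 1941: 13 days.
Total: 7836 days.

7836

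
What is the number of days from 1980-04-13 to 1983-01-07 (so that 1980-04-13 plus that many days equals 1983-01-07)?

Apr 13, 1980 → Apr 13, 1981: 365 days.
Apr 13, 1981 → Apr 13, 1982: 365 days.
Apr 13, 1982 → May 13, 1982: 30 days (April has 30).
May 13, 1982 → Jun 13, 1982: 31 days (May has 31).
Jun 13, 1982 → Jul 13, 1982: 30 days (June has 30).
Jul 13, 1982 → Aug 13, 1982: 31 days (July has 31).
Aug 13, 1982 → Sep 13, 1982: 31 days (August has 31).
Sep 13, 1982 → Oct 13, 1982: 30 days (September has 30).
Oct 13, 1982 → Nov 13, 1982: 31 days (October has 31).
Nov 13, 1982 → Dec 13, 1982: 30 days (November has 30).
Dec 13, 1982 → Jan 7, 1983: 25 days.
Total: 999 days.

999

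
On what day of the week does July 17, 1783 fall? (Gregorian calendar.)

Thursday

Doomsday rule: the anchor day for the 1700s is Sunday. For year 83: 83÷12 = 6 r 11, and 11÷4 = 2, so 6+11+2 = 19.
Sunday + 19 ≡ Friday — that's 1783's doomsday.
In July the doomsday date is Jul 11.
Jul 17 is 6 days after Jul 11; 6 mod 7 = 6, so Friday + 6 = Thursday.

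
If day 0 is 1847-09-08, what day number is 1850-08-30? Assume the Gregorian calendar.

Sep 8, 1847 → Sep 8, 1848: 366 days (Feb 29, 1848 is in that span).
Sep 8, 1848 → Sep 8, 1849: 365 days.
Sep 8, 1849 → Oct 8, 1849: 30 days (September has 30).
Oct 8, 1849 → Nov 8, 1849: 31 days (October has 31).
Nov 8, 1849 → Dec 8, 1849: 30 days (November has 30).
Dec 8, 1849 → Jan 8, 1850: 31 days (December has 31).
Jan 8, 1850 → Feb 8, 1850: 31 days (January has 31).
Feb 8, 1850 → Mar 8, 1850: 28 days (February has 28).
Mar 8, 1850 → Apr 8, 1850: 31 days (March has 31).
Apr 8, 1850 → May 8, 1850: 30 days (April has 30).
May 8, 1850 → Jun 8, 1850: 31 days (May has 31).
Jun 8, 1850 → Jul 8, 1850: 30 days (June has 30).
Jul 8, 1850 → Aug 8, 1850: 31 days (July has 31).
Aug 8, 1850 → Aug 30, 1850: 22 days.
Total: 1087 days.

1087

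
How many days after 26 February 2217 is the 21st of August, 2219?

906

Feb 26, 2217 → Feb 26, 2218: 365 days.
Feb 26, 2218 → Feb 26, 2219: 365 days.
Feb 26, 2219 → Mar 26, 2219: 28 days (February has 28).
Mar 26, 2219 → Apr 26, 2219: 31 days (March has 31).
Apr 26, 2219 → May 26, 2219: 30 days (April has 30).
May 26, 2219 → Jun 26, 2219: 31 days (May has 31).
Jun 26, 2219 → Jul 26, 2219: 30 days (June has 30).
Jul 26, 2219 → Aug 21, 2219: 26 days.
Total: 906 days.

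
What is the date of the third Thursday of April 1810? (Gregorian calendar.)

April 1, 1810 is a Sunday.
The first Thursday is therefore April 5 (4 days later).
The third Thursday is 5 + 2×7 = April 19.

April 19, 1810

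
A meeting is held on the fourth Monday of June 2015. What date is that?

June 22, 2015

June 1, 2015 is a Monday.
The first Monday is therefore June 1 (same day).
The fourth Monday is 1 + 3×7 = June 22.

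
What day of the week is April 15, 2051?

Saturday

January 1, 2051 is a Sunday.
Jan 1, 2051 → Feb 1, 2051: 31 days (January has 31).
Feb 1, 2051 → Mar 1, 2051: 28 days (February has 28).
Mar 1, 2051 → Apr 1, 2051: 31 days (March has 31).
Apr 1, 2051 → Apr 15, 2051: 14 days.
Total: 104 days.
104 mod 7 = 6, so Sunday + 6 = Saturday.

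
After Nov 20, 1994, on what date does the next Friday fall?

November 25, 1994

Nov 20, 1994 is a Sunday.
From Sunday to the next Friday is 5 days.
Nov 20, 1994 + 5 = Nov 25, 1994.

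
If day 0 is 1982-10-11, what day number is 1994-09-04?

Oct 11, 1982 → Oct 11, 1983: 365 days.
Oct 11, 1983 → Oct 11, 1984: 366 days (Feb 29, 1984 is in that span).
Oct 11, 1984 → Oct 11, 1985: 365 days.
Oct 11, 1985 → Oct 11, 1986: 365 days.
Oct 11, 1986 → Oct 11, 1987: 365 days.
Oct 11, 1987 → Oct 11, 1988: 366 days (Feb 29, 1988 is in that span).
Oct 11, 1988 → Oct 11, 1989: 365 days.
Oct 11, 1989 → Oct 11, 1990: 365 days.
Oct 11, 1990 → Oct 11, 1991: 365 days.
Oct 11, 1991 → Oct 11, 1992: 366 days (Feb 29, 1992 is in that span).
Oct 11, 1992 → Oct 11, 1993: 365 days.
Oct 11, 1993 → Nov 11, 1993: 31 days (October has 31).
Nov 11, 1993 → Dec 11, 1993: 30 days (November has 30).
Dec 11, 1993 → Jan 11, 1994: 31 days (December has 31).
Jan 11, 1994 → Feb 11, 1994: 31 days (January has 31).
Feb 11, 1994 → Mar 11, 1994: 28 days (February has 28).
Mar 11, 1994 → Apr 11, 1994: 31 days (March has 31).
Apr 11, 1994 → May 11, 1994: 30 days (April has 30).
May 11, 1994 → Jun 11, 1994: 31 days (May has 31).
Jun 11, 1994 → Jul 11, 1994: 30 days (June has 30).
Jul 11, 1994 → Aug 11, 1994: 31 days (July has 31).
Aug 11, 1994 → Sep 4, 1994: 24 days.
Total: 4346 days.

4346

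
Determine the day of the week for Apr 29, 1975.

Doomsday rule: the anchor day for the 1900s is Wednesday. For year 75: 75÷12 = 6 r 3, and 3÷4 = 0, so 6+3+0 = 9.
Wednesday + 9 ≡ Friday — that's 1975's doomsday.
In April the doomsday date is Apr 4.
Apr 29 is 25 days after Apr 4; 25 mod 7 = 4, so Friday + 4 = Tuesday.

Tuesday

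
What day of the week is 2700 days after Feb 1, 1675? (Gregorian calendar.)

Wednesday

First find the weekday of Feb 1, 1675. Doomsday rule: the anchor day for the 1600s is Tuesday. For year 75: 75÷12 = 6 r 3, and 3÷4 = 0, so 6+3+0 = 9.
Tuesday + 9 ≡ Thursday — that's 1675's doomsday.
In February the doomsday date is Feb 28 (1675 is not a leap year).
Feb 1 is 27 days before Feb 28; 27 mod 7 = 6, so Thursday − 6 = Friday.
2700 mod 7 = 5, so 2700 days after a Friday is Friday + 5 = Wednesday.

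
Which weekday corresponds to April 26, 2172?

Doomsday rule: the anchor day for the 2100s is Sunday. For year 72: 72÷12 = 6 r 0, and 0÷4 = 0, so 6+0+0 = 6.
Sunday + 6 ≡ Saturday — that's 2172's doomsday.
In April the doomsday date is Apr 4.
Apr 26 is 22 days after Apr 4; 22 mod 7 = 1, so Saturday + 1 = Sunday.

Sunday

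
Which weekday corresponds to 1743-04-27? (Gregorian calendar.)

Doomsday rule: the anchor day for the 1700s is Sunday. For year 43: 43÷12 = 3 r 7, and 7÷4 = 1, so 3+7+1 = 11.
Sunday + 11 ≡ Thursday — that's 1743's doomsday.
In April the doomsday date is Apr 4.
Apr 27 is 23 days after Apr 4; 23 mod 7 = 2, so Thursday + 2 = Saturday.

Saturday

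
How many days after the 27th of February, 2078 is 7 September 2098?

Feb 27, 2078 → Feb 27, 2079: 365 days.
Feb 27, 2079 → Feb 27, 2080: 365 days.
Feb 27, 2080 → Feb 27, 2081: 366 days (Feb 29, 2080 is in that span).
Feb 27, 2081 → Feb 27, 2082: 365 days.
Feb 27, 2082 → Feb 27, 2083: 365 days.
Feb 27, 2083 → Feb 27, 2084: 365 days.
Feb 27, 2084 → Feb 27, 2085: 366 days (Feb 29, 2084 is in that span).
Feb 27, 2085 → Feb 27, 2086: 365 days.
Feb 27, 2086 → Feb 27, 2087: 365 days.
Feb 27, 2087 → Feb 27, 2088: 365 days.
Feb 27, 2088 → Feb 27, 2089: 366 days (Feb 29, 2088 is in that span).
Feb 27, 2089 → Feb 27, 2090: 365 days.
Feb 27, 2090 → Feb 27, 2091: 365 days.
Feb 27, 2091 → Feb 27, 2092: 365 days.
Feb 27, 2092 → Feb 27, 2093: 366 days (Feb 29, 2092 is in that span).
Feb 27, 2093 → Feb 27, 2094: 365 days.
Feb 27, 2094 → Feb 27, 2095: 365 days.
Feb 27, 2095 → Feb 27, 2096: 365 days.
Feb 27, 2096 → Feb 27, 2097: 366 days (Feb 29, 2096 is in that span).
Feb 27, 2097 → Feb 27, 2098: 365 days.
Feb 27, 2098 → Mar 27, 2098: 28 days (February has 28).
Mar 27, 2098 → Apr 27, 2098: 31 days (March has 31).
Apr 27, 2098 → May 27, 2098: 30 days (April has 30).
May 27, 2098 → Jun 27, 2098: 31 days (May has 31).
Jun 27, 2098 → Jul 27, 2098: 30 days (June has 30).
Jul 27, 2098 → Aug 27, 2098: 31 days (July has 31).
Aug 27, 2098 → Sep 7, 2098: 11 days.
Total: 7497 days.

7497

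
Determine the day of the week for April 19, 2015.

Sunday

Doomsday rule: the anchor day for the 2000s is Tuesday. For year 15: 15÷12 = 1 r 3, and 3÷4 = 0, so 1+3+0 = 4.
Tuesday + 4 ≡ Saturday — that's 2015's doomsday.
In April the doomsday date is Apr 4.
Apr 19 is 15 days after Apr 4; 15 mod 7 = 1, so Saturday + 1 = Sunday.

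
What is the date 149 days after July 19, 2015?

December 15, 2015

Jul has 31 days: +13 → Aug 1, 2015 (136 left).
Aug has 31 days: +31 → Sep 1, 2015 (105 left).
Sep has 30 days: +30 → Oct 1, 2015 (75 left).
Oct has 31 days: +31 → Nov 1, 2015 (44 left).
Nov has 30 days: +30 → Dec 1, 2015 (14 left).
+14 → Dec 15, 2015.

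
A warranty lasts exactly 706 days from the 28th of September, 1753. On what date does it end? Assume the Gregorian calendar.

+365 (one year) → Sep 28, 1754 (341 left).
Sep has 30 days: +3 → Oct 1, 1754 (338 left).
Oct has 31 days: +31 → Nov 1, 1754 (307 left).
Nov has 30 days: +30 → Dec 1, 1754 (277 left).
Dec has 31 days: +31 → Jan 1, 1755 (246 left).
Jan has 31 days: +31 → Feb 1, 1755 (215 left).
Feb has 28 days: +28 → Mar 1, 1755 (187 left).
Mar has 31 days: +31 → Apr 1, 1755 (156 left).
Apr has 30 days: +30 → May 1, 1755 (126 left).
May has 31 days: +31 → Jun 1, 1755 (95 left).
Jun has 30 days: +30 → Jul 1, 1755 (65 left).
Jul has 31 days: +31 → Aug 1, 1755 (34 left).
Aug has 31 days: +31 → Sep 1, 1755 (3 left).
+3 → Sep 4, 1755.

September 4, 1755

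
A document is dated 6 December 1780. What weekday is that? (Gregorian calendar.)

Wednesday

Doomsday rule: the anchor day for the 1700s is Sunday. For year 80: 80÷12 = 6 r 8, and 8÷4 = 2, so 6+8+2 = 16.
Sunday + 16 ≡ Tuesday — that's 1780's doomsday.
In December the doomsday date is Dec 12.
Dec 6 is 6 days before Dec 12; 6 mod 7 = 6, so Tuesday − 6 = Wednesday.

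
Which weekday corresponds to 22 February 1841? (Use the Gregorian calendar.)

Doomsday rule: the anchor day for the 1800s is Friday. For year 41: 41÷12 = 3 r 5, and 5÷4 = 1, so 3+5+1 = 9.
Friday + 9 ≡ Sunday — that's 1841's doomsday.
In February the doomsday date is Feb 28 (1841 is not a leap year).
Feb 22 is 6 days before Feb 28; 6 mod 7 = 6, so Sunday − 6 = Monday.

Monday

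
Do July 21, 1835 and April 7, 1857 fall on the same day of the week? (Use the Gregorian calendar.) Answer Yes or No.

From Jul 21, 1835 to Apr 7, 1857 is 7931 days.
7931 mod 7 = 0, so they are the same weekday.
(Jul 21, 1835 is a Tuesday; Apr 7, 1857 is a Tuesday.)

Yes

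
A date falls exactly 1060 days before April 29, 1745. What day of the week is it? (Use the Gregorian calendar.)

First find the weekday of Apr 29, 1745. Doomsday rule: the anchor day for the 1700s is Sunday. For year 45: 45÷12 = 3 r 9, and 9÷4 = 2, so 3+9+2 = 14.
Sunday + 14 ≡ Sunday — that's 1745's doomsday.
In April the doomsday date is Apr 4.
Apr 29 is 25 days after Apr 4; 25 mod 7 = 4, so Sunday + 4 = Thursday.
1060 mod 7 = 3, so 1060 days before a Thursday is Thursday − 3 = Monday.

Monday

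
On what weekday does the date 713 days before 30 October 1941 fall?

Friday

First find the weekday of Oct 30, 1941. Doomsday rule: the anchor day for the 1900s is Wednesday. For year 41: 41÷12 = 3 r 5, and 5÷4 = 1, so 3+5+1 = 9.
Wednesday + 9 ≡ Friday — that's 1941's doomsday.
In October the doomsday date is Oct 10.
Oct 30 is 20 days after Oct 10; 20 mod 7 = 6, so Friday + 6 = Thursday.
713 mod 7 = 6, so 713 days before a Thursday is Thursday − 6 = Friday.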